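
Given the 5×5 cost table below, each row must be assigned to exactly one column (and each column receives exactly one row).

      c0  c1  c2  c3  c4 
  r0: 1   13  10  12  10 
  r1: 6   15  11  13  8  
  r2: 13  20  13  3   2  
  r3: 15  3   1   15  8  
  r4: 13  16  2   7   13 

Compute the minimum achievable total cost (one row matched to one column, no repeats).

optimal assignment: row0→col0 (cost 1), row1→col4 (cost 8), row2→col3 (cost 3), row3→col1 (cost 3), row4→col2 (cost 2)
total = 1 + 8 + 3 + 3 + 2 = 17

Minimum assignment cost: 17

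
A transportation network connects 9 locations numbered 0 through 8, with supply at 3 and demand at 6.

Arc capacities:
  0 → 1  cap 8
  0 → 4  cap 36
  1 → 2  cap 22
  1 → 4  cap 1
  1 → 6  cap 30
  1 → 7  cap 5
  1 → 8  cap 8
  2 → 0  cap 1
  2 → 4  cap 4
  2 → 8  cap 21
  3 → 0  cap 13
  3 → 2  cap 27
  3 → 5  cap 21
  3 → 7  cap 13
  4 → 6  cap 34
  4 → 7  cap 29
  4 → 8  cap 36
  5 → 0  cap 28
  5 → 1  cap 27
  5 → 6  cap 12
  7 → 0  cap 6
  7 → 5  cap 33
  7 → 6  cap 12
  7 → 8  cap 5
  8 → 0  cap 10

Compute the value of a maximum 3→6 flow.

augment #1: 3→5→6 bottleneck 12, total now 12
augment #2: 3→7→6 bottleneck 12, total now 24
augment #3: 3→0→1→6 bottleneck 8, total now 32
augment #4: 3→0→4→6 bottleneck 5, total now 37
augment #5: 3→2→4→6 bottleneck 4, total now 41
augment #6: 3→5→1→6 bottleneck 9, total now 50
augment #7: 3→2→0→4→6 bottleneck 1, total now 51
augment #8: 3→7→0→4→6 bottleneck 1, total now 52
augment #9: 3→2→8→0→4→6 bottleneck 10, total now 62

Maximum flow value: 62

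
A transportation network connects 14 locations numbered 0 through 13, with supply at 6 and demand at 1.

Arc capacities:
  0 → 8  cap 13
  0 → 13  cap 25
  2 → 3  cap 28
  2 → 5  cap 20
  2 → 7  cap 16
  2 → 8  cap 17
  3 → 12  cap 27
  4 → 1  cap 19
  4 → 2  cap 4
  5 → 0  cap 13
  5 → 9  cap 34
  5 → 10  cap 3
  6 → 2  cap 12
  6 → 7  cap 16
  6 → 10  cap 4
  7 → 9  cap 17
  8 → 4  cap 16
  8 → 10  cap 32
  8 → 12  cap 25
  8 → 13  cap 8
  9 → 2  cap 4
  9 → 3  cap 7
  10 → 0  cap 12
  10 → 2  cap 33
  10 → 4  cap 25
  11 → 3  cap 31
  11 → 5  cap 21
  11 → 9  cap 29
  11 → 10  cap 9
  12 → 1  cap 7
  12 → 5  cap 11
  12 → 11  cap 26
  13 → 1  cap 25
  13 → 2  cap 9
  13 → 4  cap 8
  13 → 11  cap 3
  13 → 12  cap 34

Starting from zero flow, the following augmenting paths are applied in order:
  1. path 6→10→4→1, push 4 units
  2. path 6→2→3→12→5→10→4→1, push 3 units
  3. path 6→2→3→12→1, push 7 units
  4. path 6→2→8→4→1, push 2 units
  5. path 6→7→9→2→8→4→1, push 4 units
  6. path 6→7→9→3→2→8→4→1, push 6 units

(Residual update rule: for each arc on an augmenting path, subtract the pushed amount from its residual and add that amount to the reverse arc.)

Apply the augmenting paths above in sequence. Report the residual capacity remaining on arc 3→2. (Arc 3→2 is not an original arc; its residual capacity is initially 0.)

Residual capacity of (3,2): 4

after path 1 (6→10→4→1, push 4): res(3,2)=0
after path 2 (6→2→3→12→5→10→4→1, push 3): res(3,2)=3
after path 3 (6→2→3→12→1, push 7): res(3,2)=10
after path 4 (6→2→8→4→1, push 2): res(3,2)=10
after path 5 (6→7→9→2→8→4→1, push 4): res(3,2)=10
after path 6 (6→7→9→3→2→8→4→1, push 6): res(3,2)=4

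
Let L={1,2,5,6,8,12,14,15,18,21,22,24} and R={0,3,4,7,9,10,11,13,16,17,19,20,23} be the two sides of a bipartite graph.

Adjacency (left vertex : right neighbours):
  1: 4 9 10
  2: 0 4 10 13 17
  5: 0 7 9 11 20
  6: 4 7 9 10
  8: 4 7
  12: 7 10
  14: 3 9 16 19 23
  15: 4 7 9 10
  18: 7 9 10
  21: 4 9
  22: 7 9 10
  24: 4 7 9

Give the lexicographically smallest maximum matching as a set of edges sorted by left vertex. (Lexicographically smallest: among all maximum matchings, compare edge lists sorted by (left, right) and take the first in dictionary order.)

Lex-smallest maximum matching: {(1,4), (2,0), (5,11), (6,7), (12,10), (14,3), (15,9)}

|M| = 7 (so the lex-smallest maximum matching has 7 edges)
process left vertices in ascending order; for each, take the smallest-labelled available neighbour that still permits 7 edges overall, or leave it unmatched if none does
lex-smallest matching: {1-4, 2-0, 5-11, 6-7, 12-10, 14-3, 15-9}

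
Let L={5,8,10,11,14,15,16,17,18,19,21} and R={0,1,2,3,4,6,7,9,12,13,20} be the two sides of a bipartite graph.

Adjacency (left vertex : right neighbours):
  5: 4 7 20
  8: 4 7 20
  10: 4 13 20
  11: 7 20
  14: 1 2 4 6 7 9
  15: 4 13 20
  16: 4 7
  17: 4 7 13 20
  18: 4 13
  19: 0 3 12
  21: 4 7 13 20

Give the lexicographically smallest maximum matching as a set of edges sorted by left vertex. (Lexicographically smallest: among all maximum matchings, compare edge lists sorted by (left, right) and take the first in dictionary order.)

Lex-smallest maximum matching: {(5,4), (8,7), (10,13), (11,20), (14,1), (19,0)}

|M| = 6 (so the lex-smallest maximum matching has 6 edges)
process left vertices in ascending order; for each, take the smallest-labelled available neighbour that still permits 6 edges overall, or leave it unmatched if none does
lex-smallest matching: {5-4, 8-7, 10-13, 11-20, 14-1, 19-0}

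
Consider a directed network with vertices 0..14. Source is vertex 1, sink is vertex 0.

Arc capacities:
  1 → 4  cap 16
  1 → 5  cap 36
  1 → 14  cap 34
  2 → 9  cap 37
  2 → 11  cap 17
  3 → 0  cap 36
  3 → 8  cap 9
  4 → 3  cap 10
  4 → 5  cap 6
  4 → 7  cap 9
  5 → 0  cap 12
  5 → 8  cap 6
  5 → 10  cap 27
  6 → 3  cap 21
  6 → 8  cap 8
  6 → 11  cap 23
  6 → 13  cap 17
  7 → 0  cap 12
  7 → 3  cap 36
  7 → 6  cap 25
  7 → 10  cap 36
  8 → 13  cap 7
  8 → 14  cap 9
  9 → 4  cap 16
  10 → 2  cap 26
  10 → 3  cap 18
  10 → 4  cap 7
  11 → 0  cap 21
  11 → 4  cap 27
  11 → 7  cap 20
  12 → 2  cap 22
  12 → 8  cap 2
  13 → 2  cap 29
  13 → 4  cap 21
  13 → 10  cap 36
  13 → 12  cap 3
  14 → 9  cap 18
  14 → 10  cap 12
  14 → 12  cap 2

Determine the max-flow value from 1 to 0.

augment #1: 1→5→0 bottleneck 12, total now 12
augment #2: 1→4→3→0 bottleneck 10, total now 22
augment #3: 1→4→7→0 bottleneck 6, total now 28
augment #4: 1→5→10→3→0 bottleneck 18, total now 46
augment #5: 1→5→10→2→11→0 bottleneck 6, total now 52
augment #6: 1→14→9→4→7→0 bottleneck 3, total now 55
augment #7: 1→14→10→2→11→0 bottleneck 11, total now 66

Maximum flow value: 66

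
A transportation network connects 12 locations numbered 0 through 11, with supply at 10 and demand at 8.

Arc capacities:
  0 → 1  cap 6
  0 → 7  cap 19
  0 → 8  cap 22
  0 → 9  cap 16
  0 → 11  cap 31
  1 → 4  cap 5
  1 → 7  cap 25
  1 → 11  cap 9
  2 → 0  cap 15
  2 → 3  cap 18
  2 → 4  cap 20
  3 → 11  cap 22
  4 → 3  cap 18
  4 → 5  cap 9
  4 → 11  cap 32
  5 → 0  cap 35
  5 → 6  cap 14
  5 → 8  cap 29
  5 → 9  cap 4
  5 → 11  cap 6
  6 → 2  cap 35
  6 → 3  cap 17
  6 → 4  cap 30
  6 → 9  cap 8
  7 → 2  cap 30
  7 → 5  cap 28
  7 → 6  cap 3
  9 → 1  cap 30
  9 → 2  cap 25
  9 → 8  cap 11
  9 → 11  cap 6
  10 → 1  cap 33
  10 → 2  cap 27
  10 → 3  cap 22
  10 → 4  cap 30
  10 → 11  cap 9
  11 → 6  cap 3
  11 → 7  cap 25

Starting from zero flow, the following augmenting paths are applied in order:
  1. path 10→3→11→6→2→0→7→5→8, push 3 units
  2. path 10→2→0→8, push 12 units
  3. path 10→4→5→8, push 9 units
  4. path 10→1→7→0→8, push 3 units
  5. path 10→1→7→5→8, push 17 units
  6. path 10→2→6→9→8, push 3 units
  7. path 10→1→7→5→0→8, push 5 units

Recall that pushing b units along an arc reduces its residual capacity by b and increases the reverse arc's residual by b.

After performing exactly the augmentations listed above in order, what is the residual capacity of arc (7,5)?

after path 1 (10→3→11→6→2→0→7→5→8, push 3): res(7,5)=25
after path 2 (10→2→0→8, push 12): res(7,5)=25
after path 3 (10→4→5→8, push 9): res(7,5)=25
after path 4 (10→1→7→0→8, push 3): res(7,5)=25
after path 5 (10→1→7→5→8, push 17): res(7,5)=8
after path 6 (10→2→6→9→8, push 3): res(7,5)=8
after path 7 (10→1→7→5→0→8, push 5): res(7,5)=3

Residual capacity of (7,5): 3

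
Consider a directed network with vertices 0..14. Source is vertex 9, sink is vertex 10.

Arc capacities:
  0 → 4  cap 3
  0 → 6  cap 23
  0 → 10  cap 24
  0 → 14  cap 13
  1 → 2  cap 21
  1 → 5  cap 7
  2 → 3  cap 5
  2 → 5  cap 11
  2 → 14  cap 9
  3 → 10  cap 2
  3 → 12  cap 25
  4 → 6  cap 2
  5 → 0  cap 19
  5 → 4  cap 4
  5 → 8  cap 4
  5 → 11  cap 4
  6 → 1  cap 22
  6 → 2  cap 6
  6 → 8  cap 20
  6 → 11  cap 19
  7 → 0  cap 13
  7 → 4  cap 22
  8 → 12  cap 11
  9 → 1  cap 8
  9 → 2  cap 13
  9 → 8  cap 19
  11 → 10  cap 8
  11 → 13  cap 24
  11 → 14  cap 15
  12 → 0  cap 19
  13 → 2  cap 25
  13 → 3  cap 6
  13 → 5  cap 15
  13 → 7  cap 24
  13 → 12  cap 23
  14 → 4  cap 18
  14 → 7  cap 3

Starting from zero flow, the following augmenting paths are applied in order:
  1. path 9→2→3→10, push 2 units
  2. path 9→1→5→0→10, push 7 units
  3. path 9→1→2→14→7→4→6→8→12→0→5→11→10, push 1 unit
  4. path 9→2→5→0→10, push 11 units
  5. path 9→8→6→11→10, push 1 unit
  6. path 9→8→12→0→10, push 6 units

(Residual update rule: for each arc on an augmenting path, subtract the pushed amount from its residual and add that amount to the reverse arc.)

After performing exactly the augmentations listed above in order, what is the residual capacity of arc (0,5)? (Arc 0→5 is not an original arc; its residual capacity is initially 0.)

Residual capacity of (0,5): 17

after path 1 (9→2→3→10, push 2): res(0,5)=0
after path 2 (9→1→5→0→10, push 7): res(0,5)=7
after path 3 (9→1→2→14→7→4→6→8→12→0→5→11→10, push 1): res(0,5)=6
after path 4 (9→2→5→0→10, push 11): res(0,5)=17
after path 5 (9→8→6→11→10, push 1): res(0,5)=17
after path 6 (9→8→12→0→10, push 6): res(0,5)=17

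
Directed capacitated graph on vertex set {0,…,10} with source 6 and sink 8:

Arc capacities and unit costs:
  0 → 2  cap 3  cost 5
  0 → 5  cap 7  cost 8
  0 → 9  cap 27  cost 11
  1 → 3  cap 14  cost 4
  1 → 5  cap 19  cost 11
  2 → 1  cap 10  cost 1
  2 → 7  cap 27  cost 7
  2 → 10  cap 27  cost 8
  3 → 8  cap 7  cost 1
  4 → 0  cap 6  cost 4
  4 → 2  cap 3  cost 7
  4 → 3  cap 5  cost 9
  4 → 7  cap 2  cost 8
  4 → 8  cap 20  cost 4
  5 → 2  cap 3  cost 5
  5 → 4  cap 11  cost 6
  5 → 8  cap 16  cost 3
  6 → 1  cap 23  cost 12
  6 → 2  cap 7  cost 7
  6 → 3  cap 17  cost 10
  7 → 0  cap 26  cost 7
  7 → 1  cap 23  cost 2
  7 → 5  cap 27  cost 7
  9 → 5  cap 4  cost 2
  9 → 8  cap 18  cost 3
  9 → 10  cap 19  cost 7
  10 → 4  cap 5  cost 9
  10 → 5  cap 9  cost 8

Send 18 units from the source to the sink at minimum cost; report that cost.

shortest-cost path #1: 6→3→8 push 7 @ unit cost 11 (adds 77)
shortest-cost path #2: 6→2→1→5→8 push 7 @ unit cost 22 (adds 154)
shortest-cost path #3: 6→1→5→8 push 4 @ unit cost 26 (adds 104)
total cost = 335

Minimum cost for 18 units: 335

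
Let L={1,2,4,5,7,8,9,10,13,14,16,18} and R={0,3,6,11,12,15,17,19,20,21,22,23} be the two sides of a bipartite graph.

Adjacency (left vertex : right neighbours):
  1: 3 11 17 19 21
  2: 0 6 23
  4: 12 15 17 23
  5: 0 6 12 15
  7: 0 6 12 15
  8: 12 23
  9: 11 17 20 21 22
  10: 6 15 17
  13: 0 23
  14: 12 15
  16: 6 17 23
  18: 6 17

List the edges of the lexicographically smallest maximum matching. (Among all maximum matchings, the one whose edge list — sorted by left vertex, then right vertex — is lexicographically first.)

Lex-smallest maximum matching: {(1,3), (2,0), (4,12), (5,6), (7,15), (8,23), (9,11), (10,17)}

|M| = 8 (so the lex-smallest maximum matching has 8 edges)
process left vertices in ascending order; for each, take the smallest-labelled available neighbour that still permits 8 edges overall, or leave it unmatched if none does
lex-smallest matching: {1-3, 2-0, 4-12, 5-6, 7-15, 8-23, 9-11, 10-17}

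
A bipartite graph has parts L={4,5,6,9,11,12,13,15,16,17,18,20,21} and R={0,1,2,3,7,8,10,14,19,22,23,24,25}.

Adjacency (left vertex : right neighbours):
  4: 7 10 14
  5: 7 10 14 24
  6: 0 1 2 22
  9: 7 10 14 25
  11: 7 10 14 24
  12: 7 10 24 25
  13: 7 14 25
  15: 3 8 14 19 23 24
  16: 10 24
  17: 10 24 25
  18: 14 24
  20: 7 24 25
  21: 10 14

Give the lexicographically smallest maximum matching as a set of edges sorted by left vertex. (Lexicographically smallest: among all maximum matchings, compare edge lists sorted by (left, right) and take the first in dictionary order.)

|M| = 7 (so the lex-smallest maximum matching has 7 edges)
process left vertices in ascending order; for each, take the smallest-labelled available neighbour that still permits 7 edges overall, or leave it unmatched if none does
lex-smallest matching: {4-7, 5-10, 6-0, 9-14, 11-24, 12-25, 15-3}

Lex-smallest maximum matching: {(4,7), (5,10), (6,0), (9,14), (11,24), (12,25), (15,3)}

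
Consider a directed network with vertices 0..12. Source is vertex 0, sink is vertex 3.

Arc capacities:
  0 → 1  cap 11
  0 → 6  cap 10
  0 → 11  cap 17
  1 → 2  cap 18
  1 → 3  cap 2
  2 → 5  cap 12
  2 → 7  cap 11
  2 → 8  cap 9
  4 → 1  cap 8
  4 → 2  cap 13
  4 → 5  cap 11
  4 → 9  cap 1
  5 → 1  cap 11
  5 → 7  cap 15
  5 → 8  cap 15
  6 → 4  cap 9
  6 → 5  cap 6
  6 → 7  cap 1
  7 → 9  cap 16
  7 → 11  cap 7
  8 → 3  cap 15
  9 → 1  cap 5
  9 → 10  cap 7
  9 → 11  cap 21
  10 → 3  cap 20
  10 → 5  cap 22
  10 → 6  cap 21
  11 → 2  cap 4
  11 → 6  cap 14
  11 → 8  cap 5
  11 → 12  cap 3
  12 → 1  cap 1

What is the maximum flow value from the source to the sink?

Maximum flow value: 24

augment #1: 0→1→3 bottleneck 2, total now 2
augment #2: 0→11→8→3 bottleneck 5, total now 7
augment #3: 0→1→2→8→3 bottleneck 9, total now 16
augment #4: 0→6→5→8→3 bottleneck 1, total now 17
augment #5: 0→6→4→9→10→3 bottleneck 1, total now 18
augment #6: 0→6→7→9→10→3 bottleneck 1, total now 19
augment #7: 0→6→5→7→9→10→3 bottleneck 5, total now 24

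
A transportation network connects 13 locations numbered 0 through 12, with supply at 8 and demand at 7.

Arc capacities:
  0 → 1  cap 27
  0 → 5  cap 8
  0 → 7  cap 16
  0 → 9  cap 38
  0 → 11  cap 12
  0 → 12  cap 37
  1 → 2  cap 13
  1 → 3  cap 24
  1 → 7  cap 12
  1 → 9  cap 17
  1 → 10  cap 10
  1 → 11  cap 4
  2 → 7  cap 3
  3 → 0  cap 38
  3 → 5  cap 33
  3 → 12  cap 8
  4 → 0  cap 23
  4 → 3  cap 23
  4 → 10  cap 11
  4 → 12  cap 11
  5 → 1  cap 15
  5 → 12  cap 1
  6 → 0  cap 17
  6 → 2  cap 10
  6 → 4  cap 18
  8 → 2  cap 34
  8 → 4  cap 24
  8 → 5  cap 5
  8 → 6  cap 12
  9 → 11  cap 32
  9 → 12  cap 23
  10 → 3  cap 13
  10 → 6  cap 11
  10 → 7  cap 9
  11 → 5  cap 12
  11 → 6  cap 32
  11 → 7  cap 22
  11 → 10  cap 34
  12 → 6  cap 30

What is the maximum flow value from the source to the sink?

Maximum flow value: 44

augment #1: 8→2→7 bottleneck 3, total now 3
augment #2: 8→4→0→7 bottleneck 16, total now 19
augment #3: 8→4→10→7 bottleneck 8, total now 27
augment #4: 8→5→1→7 bottleneck 5, total now 32
augment #5: 8→6→0→1→7 bottleneck 7, total now 39
augment #6: 8→6→0→11→7 bottleneck 5, total now 44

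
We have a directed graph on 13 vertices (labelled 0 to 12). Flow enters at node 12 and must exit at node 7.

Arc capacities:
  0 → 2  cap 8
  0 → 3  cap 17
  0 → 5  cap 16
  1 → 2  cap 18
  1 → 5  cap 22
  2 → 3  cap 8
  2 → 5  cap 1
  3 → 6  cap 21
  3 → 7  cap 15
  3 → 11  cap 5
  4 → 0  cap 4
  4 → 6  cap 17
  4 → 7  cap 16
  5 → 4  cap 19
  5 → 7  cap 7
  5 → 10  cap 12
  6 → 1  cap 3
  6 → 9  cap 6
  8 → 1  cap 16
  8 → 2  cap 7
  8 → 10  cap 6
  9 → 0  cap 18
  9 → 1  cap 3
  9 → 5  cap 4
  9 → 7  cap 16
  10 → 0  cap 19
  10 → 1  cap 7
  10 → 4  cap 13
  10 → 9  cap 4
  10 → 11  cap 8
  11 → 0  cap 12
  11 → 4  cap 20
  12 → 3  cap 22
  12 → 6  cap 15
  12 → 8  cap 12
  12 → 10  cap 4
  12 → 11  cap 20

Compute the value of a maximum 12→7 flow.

Maximum flow value: 48

augment #1: 12→3→7 bottleneck 15, total now 15
augment #2: 12→6→9→7 bottleneck 6, total now 21
augment #3: 12→10→4→7 bottleneck 4, total now 25
augment #4: 12→11→4→7 bottleneck 12, total now 37
augment #5: 12→6→1→5→7 bottleneck 3, total now 40
augment #6: 12→8→1→5→7 bottleneck 4, total now 44
augment #7: 12→8→10→9→7 bottleneck 4, total now 48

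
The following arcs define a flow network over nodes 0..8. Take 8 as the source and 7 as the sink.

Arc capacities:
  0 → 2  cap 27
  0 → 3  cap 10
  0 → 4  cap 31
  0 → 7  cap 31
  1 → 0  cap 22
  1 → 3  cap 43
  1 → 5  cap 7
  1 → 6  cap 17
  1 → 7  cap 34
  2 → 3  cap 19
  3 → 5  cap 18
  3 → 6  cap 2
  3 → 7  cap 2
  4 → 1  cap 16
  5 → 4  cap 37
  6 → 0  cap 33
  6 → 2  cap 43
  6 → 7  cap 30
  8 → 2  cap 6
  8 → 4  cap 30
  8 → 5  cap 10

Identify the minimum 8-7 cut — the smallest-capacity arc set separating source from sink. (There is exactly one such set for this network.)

augment #1: 8→2→3→7 push 2
augment #2: 8→4→1→7 push 16
augment #3: 8→2→3→6→7 push 2
max flow = 20; residual-reachable set from 8 gives S-side
cut edges (S→T): {(3,6), (3,7), (4,1)} total cap 20

Min-cut arcs: {(3,6), (3,7), (4,1)} (total capacity 20)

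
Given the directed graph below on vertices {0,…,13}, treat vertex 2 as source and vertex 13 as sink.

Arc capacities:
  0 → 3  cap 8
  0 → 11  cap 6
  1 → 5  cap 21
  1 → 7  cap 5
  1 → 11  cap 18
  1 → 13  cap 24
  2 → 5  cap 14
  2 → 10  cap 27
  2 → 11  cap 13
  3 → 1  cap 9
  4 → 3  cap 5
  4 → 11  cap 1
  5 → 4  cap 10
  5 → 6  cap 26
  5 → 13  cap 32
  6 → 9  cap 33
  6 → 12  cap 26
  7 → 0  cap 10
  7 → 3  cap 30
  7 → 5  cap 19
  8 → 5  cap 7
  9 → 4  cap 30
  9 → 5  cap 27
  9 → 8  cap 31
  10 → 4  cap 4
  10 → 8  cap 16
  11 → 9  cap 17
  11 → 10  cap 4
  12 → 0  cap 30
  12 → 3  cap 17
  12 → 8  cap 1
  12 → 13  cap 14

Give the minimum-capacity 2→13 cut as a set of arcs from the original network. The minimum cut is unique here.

augment #1: 2→5→13 push 14
augment #2: 2→10→8→5→13 push 7
augment #3: 2→11→9→5→13 push 11
augment #4: 2→10→4→3→1→13 push 4
augment #5: 2→11→9→4→3→1→13 push 1
augment #6: 2→11→9→5→6→12→13 push 1
max flow = 38; residual-reachable set from 2 gives S-side
cut edges (S→T): {(2,5), (2,11), (8,5), (10,4)} total cap 38

Min-cut arcs: {(2,5), (2,11), (8,5), (10,4)} (total capacity 38)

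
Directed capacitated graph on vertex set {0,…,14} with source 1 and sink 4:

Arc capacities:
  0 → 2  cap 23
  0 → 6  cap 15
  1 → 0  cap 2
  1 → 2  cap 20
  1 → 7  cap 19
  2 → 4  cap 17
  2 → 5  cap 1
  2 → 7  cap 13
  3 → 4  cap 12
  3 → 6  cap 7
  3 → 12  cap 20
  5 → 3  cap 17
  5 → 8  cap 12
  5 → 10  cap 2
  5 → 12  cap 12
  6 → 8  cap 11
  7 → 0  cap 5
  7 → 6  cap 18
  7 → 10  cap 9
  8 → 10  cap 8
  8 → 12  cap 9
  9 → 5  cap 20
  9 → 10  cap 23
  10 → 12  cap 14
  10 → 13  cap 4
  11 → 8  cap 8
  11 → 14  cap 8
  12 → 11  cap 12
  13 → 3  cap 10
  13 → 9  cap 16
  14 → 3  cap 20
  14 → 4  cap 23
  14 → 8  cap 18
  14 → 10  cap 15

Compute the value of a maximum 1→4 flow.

Maximum flow value: 30

augment #1: 1→2→4 bottleneck 17, total now 17
augment #2: 1→2→5→3→4 bottleneck 1, total now 18
augment #3: 1→7→10→13→3→4 bottleneck 4, total now 22
augment #4: 1→7→10→12→11→14→4 bottleneck 5, total now 27
augment #5: 1→0→6→8→12→11→14→4 bottleneck 2, total now 29
augment #6: 1→7→6→8→12→11→14→4 bottleneck 1, total now 30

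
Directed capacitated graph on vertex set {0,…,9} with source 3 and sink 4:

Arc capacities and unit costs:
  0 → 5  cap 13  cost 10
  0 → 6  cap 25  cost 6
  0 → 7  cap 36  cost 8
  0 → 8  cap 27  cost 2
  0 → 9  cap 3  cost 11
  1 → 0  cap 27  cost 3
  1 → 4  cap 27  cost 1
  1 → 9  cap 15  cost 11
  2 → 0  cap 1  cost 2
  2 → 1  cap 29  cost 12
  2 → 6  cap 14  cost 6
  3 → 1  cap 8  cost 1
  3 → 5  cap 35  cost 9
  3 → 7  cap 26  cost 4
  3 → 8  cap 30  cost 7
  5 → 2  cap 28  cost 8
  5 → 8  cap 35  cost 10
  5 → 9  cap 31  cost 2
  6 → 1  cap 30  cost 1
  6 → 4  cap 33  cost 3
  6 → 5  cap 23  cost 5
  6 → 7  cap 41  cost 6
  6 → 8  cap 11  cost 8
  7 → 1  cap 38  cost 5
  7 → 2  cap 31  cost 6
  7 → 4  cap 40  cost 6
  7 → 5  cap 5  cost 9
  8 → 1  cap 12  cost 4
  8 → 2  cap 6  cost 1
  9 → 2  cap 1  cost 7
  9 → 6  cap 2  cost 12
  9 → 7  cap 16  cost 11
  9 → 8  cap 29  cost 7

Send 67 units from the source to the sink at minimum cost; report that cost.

shortest-cost path #1: 3→1→4 push 8 @ unit cost 2 (adds 16)
shortest-cost path #2: 3→7→4 push 26 @ unit cost 10 (adds 260)
shortest-cost path #3: 3→8→1→4 push 12 @ unit cost 12 (adds 144)
shortest-cost path #4: 3→8→2→6→1→4 push 6 @ unit cost 16 (adds 96)
shortest-cost path #5: 3→5→9→6→1→4 push 1 @ unit cost 25 (adds 25)
shortest-cost path #6: 3→5→9→6→4 push 1 @ unit cost 26 (adds 26)
shortest-cost path #7: 3→5→2→6→4 push 8 @ unit cost 26 (adds 208)
shortest-cost path #8: 3→5→9→7→4 push 5 @ unit cost 28 (adds 140)
total cost = 915

Minimum cost for 67 units: 915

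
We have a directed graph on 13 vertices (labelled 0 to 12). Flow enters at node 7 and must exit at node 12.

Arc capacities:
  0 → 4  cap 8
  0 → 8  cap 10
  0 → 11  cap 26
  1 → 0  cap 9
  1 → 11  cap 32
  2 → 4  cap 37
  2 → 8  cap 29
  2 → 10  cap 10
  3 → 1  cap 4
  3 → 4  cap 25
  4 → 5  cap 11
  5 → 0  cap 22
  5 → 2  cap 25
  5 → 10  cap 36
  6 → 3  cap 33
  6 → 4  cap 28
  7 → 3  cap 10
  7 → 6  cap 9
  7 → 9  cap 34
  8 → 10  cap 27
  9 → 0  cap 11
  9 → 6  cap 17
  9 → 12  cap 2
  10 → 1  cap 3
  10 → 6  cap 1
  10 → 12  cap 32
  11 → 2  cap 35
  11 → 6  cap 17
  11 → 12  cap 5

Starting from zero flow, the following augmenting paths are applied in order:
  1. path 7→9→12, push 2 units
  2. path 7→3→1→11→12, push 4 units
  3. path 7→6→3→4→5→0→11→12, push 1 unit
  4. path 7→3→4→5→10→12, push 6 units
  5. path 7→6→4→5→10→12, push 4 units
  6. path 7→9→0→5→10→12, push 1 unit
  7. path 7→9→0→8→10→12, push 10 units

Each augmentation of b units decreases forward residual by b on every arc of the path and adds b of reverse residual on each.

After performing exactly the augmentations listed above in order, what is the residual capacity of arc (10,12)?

Residual capacity of (10,12): 11

after path 1 (7→9→12, push 2): res(10,12)=32
after path 2 (7→3→1→11→12, push 4): res(10,12)=32
after path 3 (7→6→3→4→5→0→11→12, push 1): res(10,12)=32
after path 4 (7→3→4→5→10→12, push 6): res(10,12)=26
after path 5 (7→6→4→5→10→12, push 4): res(10,12)=22
after path 6 (7→9→0→5→10→12, push 1): res(10,12)=21
after path 7 (7→9→0→8→10→12, push 10): res(10,12)=11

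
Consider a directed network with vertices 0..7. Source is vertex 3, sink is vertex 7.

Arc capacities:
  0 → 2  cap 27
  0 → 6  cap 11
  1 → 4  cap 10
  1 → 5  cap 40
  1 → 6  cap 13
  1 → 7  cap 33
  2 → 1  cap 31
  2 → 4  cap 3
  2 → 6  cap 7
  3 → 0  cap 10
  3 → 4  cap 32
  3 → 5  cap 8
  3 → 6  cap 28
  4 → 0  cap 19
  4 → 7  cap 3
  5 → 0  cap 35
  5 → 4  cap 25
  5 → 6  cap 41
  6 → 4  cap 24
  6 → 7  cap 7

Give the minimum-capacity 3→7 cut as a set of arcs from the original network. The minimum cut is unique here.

Min-cut arcs: {(0,2), (4,7), (6,7)} (total capacity 37)

augment #1: 3→4→7 push 3
augment #2: 3→6→7 push 7
augment #3: 3→0→2→1→7 push 10
augment #4: 3→4→0→2→1→7 push 17
max flow = 37; residual-reachable set from 3 gives S-side
cut edges (S→T): {(0,2), (4,7), (6,7)} total cap 37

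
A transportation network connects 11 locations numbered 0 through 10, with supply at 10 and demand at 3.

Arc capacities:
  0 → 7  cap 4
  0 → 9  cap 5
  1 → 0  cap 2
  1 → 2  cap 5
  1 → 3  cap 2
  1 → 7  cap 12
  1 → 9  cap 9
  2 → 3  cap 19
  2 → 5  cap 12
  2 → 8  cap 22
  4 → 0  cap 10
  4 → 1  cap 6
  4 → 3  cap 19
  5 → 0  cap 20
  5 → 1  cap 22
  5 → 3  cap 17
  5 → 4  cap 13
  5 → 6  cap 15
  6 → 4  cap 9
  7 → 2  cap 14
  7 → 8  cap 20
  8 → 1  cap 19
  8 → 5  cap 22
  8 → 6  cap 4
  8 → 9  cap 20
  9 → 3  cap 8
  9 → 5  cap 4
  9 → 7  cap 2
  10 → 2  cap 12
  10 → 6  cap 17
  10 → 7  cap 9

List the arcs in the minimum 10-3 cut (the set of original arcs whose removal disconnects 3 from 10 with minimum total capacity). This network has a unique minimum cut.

augment #1: 10→2→3 push 12
augment #2: 10→6→4→3 push 9
augment #3: 10→7→2→3 push 7
augment #4: 10→7→2→5→3 push 2
max flow = 30; residual-reachable set from 10 gives S-side
cut edges (S→T): {(6,4), (10,2), (10,7)} total cap 30

Min-cut arcs: {(6,4), (10,2), (10,7)} (total capacity 30)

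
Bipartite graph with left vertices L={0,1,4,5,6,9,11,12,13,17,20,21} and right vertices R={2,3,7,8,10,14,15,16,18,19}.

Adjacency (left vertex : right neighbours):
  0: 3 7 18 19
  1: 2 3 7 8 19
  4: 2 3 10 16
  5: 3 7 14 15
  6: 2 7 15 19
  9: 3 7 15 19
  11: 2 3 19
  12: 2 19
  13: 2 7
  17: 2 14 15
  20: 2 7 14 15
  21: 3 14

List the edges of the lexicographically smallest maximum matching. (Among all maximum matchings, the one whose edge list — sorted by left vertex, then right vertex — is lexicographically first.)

Lex-smallest maximum matching: {(0,18), (1,8), (4,10), (5,3), (6,2), (9,7), (11,19), (17,14), (20,15)}

|M| = 9 (so the lex-smallest maximum matching has 9 edges)
process left vertices in ascending order; for each, take the smallest-labelled available neighbour that still permits 9 edges overall, or leave it unmatched if none does
lex-smallest matching: {0-18, 1-8, 4-10, 5-3, 6-2, 9-7, 11-19, 17-14, 20-15}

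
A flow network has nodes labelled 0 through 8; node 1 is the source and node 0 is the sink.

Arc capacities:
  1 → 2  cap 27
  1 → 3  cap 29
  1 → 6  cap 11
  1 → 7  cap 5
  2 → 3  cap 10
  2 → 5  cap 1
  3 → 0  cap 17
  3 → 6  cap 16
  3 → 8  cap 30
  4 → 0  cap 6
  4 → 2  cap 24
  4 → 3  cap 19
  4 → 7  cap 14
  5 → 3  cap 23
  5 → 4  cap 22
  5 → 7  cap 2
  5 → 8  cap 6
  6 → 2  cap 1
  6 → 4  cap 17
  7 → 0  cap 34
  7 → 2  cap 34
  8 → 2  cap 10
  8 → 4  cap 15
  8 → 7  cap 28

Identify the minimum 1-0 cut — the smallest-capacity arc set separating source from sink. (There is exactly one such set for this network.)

Min-cut arcs: {(1,3), (1,6), (1,7), (2,3), (2,5)} (total capacity 56)

augment #1: 1→3→0 push 17
augment #2: 1→7→0 push 5
augment #3: 1→6→4→0 push 6
augment #4: 1→2→5→7→0 push 1
augment #5: 1→3→8→7→0 push 12
augment #6: 1→6→4→7→0 push 5
augment #7: 1→2→3→8→7→0 push 10
max flow = 56; residual-reachable set from 1 gives S-side
cut edges (S→T): {(1,3), (1,6), (1,7), (2,3), (2,5)} total cap 56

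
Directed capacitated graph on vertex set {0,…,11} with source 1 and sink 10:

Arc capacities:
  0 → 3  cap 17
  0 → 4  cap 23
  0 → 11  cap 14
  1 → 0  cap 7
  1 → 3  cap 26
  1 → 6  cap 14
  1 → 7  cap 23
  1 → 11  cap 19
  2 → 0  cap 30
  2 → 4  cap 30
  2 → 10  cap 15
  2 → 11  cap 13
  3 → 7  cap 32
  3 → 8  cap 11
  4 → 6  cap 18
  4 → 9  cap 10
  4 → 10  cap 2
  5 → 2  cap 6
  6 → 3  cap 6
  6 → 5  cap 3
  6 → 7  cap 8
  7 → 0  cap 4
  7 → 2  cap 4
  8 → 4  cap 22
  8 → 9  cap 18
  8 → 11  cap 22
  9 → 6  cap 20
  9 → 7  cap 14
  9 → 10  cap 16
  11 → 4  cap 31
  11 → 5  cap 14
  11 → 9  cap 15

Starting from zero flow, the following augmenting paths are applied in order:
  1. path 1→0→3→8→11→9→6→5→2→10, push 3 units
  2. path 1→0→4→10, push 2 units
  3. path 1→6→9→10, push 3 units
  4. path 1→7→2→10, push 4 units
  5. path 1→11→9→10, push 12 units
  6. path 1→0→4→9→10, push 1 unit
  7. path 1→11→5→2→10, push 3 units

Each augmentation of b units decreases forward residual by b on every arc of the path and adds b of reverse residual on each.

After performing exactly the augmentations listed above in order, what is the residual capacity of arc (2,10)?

Residual capacity of (2,10): 5

after path 1 (1→0→3→8→11→9→6→5→2→10, push 3): res(2,10)=12
after path 2 (1→0→4→10, push 2): res(2,10)=12
after path 3 (1→6→9→10, push 3): res(2,10)=12
after path 4 (1→7→2→10, push 4): res(2,10)=8
after path 5 (1→11→9→10, push 12): res(2,10)=8
after path 6 (1→0→4→9→10, push 1): res(2,10)=8
after path 7 (1→11→5→2→10, push 3): res(2,10)=5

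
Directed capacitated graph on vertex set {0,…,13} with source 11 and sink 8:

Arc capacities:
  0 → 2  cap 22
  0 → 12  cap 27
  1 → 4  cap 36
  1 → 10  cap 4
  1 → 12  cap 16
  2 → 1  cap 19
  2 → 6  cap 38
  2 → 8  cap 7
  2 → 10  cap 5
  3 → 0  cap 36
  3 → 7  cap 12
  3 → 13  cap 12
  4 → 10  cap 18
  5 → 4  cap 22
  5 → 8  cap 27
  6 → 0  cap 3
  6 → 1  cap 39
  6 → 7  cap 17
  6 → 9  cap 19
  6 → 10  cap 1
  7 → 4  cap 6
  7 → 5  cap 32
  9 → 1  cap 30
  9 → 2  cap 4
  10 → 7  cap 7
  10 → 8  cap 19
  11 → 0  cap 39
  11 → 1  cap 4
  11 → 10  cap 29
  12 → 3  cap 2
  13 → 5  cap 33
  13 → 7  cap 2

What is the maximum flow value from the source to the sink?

Maximum flow value: 50

augment #1: 11→10→8 bottleneck 19, total now 19
augment #2: 11→0→2→8 bottleneck 7, total now 26
augment #3: 11→10→7→5→8 bottleneck 7, total now 33
augment #4: 11→0→2→6→7→5→8 bottleneck 15, total now 48
augment #5: 11→0→12→3→7→5→8 bottleneck 2, total now 50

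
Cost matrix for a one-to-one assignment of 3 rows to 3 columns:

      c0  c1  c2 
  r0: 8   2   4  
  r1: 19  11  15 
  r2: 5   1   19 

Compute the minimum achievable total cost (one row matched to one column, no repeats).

optimal assignment: row0→col2 (cost 4), row1→col1 (cost 11), row2→col0 (cost 5)
total = 4 + 11 + 5 = 20

Minimum assignment cost: 20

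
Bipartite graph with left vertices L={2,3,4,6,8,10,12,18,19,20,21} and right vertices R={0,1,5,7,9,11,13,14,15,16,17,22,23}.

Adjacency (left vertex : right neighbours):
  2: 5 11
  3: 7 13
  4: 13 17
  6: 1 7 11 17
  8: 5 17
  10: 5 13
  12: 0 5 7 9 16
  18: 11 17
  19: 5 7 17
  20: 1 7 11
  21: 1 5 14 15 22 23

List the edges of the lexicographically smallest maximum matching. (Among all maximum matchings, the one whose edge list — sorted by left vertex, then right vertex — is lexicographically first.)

Lex-smallest maximum matching: {(2,5), (3,7), (4,13), (6,1), (8,17), (12,0), (18,11), (21,14)}

|M| = 8 (so the lex-smallest maximum matching has 8 edges)
process left vertices in ascending order; for each, take the smallest-labelled available neighbour that still permits 8 edges overall, or leave it unmatched if none does
lex-smallest matching: {2-5, 3-7, 4-13, 6-1, 8-17, 12-0, 18-11, 21-14}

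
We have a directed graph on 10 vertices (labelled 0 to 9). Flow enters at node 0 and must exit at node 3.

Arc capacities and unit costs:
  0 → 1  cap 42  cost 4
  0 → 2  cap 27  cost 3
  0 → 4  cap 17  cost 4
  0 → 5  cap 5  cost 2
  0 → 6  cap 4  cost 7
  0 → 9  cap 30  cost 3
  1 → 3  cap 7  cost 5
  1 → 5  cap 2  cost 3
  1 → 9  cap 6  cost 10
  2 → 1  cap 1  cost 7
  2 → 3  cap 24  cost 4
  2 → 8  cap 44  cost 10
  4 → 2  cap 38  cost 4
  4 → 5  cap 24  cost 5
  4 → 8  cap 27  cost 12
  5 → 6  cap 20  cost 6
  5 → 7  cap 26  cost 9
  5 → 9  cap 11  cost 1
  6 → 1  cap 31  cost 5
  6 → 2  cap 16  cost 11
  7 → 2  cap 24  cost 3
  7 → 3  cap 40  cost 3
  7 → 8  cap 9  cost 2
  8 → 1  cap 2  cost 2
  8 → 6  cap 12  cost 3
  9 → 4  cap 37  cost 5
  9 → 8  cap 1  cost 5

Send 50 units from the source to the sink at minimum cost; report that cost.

Minimum cost for 50 units: 591

shortest-cost path #1: 0→2→3 push 24 @ unit cost 7 (adds 168)
shortest-cost path #2: 0→1→3 push 7 @ unit cost 9 (adds 63)
shortest-cost path #3: 0→5→7→3 push 5 @ unit cost 14 (adds 70)
shortest-cost path #4: 0→1→5→7→3 push 2 @ unit cost 19 (adds 38)
shortest-cost path #5: 0→4→5→7→3 push 12 @ unit cost 21 (adds 252)
total cost = 591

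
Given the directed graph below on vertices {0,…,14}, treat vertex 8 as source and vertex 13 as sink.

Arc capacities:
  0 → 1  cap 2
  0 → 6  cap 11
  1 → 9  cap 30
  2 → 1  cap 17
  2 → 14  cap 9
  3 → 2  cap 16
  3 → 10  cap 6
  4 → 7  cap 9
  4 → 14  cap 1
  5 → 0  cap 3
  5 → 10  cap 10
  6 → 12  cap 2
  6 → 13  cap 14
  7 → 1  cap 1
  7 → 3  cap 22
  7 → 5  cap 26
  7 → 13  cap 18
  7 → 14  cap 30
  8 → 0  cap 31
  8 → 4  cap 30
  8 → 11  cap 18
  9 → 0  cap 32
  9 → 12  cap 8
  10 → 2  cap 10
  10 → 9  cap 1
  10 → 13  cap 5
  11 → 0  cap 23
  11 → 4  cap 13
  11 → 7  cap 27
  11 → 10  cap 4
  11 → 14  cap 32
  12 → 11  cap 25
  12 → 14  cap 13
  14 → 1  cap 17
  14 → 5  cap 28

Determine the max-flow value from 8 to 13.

Maximum flow value: 34

augment #1: 8→0→6→13 bottleneck 11, total now 11
augment #2: 8→4→7→13 bottleneck 9, total now 20
augment #3: 8→11→7→13 bottleneck 9, total now 29
augment #4: 8→11→10→13 bottleneck 4, total now 33
augment #5: 8→4→14→5→10→13 bottleneck 1, total now 34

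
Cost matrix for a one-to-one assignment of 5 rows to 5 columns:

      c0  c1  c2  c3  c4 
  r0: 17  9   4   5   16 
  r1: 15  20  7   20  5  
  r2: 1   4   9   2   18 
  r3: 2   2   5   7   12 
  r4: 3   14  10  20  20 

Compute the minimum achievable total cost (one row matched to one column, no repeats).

Minimum assignment cost: 16

optimal assignment: row0→col2 (cost 4), row1→col4 (cost 5), row2→col3 (cost 2), row3→col1 (cost 2), row4→col0 (cost 3)
total = 4 + 5 + 2 + 2 + 3 = 16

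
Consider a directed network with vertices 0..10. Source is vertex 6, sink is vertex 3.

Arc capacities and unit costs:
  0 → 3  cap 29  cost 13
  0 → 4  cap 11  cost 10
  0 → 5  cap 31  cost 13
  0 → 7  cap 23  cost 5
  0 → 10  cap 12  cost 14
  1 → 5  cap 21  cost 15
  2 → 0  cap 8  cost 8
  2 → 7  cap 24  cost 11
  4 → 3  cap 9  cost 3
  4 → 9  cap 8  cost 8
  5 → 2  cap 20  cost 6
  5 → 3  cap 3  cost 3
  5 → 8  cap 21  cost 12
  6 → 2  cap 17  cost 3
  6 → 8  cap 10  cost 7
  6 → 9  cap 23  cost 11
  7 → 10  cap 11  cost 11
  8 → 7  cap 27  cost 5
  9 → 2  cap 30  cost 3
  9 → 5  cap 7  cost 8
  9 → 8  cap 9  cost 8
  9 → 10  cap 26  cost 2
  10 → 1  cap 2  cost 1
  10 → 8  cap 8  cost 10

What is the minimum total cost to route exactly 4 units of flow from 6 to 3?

shortest-cost path #1: 6→9→5→3 push 3 @ unit cost 22 (adds 66)
shortest-cost path #2: 6→2→0→3 push 1 @ unit cost 24 (adds 24)
total cost = 90

Minimum cost for 4 units: 90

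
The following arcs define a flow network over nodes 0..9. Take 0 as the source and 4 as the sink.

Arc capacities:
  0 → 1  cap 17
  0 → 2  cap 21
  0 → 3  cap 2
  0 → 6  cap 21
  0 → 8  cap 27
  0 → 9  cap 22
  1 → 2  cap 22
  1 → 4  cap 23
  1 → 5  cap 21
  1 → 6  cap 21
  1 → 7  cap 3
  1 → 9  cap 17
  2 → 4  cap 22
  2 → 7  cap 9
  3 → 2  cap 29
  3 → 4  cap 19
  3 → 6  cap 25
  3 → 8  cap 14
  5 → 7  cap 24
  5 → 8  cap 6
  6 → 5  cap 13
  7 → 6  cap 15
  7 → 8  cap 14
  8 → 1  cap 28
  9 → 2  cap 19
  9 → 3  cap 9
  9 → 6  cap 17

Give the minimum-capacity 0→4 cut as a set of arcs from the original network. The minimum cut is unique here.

augment #1: 0→1→4 push 17
augment #2: 0→2→4 push 21
augment #3: 0→3→4 push 2
augment #4: 0→8→1→4 push 6
augment #5: 0→9→2→4 push 1
augment #6: 0→9→3→4 push 9
max flow = 56; residual-reachable set from 0 gives S-side
cut edges (S→T): {(0,3), (1,4), (2,4), (9,3)} total cap 56

Min-cut arcs: {(0,3), (1,4), (2,4), (9,3)} (total capacity 56)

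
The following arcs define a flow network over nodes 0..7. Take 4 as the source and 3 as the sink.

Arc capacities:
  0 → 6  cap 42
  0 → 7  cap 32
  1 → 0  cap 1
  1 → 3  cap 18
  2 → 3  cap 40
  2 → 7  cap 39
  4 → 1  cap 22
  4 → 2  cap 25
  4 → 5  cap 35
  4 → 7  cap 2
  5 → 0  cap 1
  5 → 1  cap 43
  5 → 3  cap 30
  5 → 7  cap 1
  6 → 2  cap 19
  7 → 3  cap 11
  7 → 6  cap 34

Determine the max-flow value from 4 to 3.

augment #1: 4→1→3 bottleneck 18, total now 18
augment #2: 4→2→3 bottleneck 25, total now 43
augment #3: 4→5→3 bottleneck 30, total now 73
augment #4: 4→7→3 bottleneck 2, total now 75
augment #5: 4→5→7→3 bottleneck 1, total now 76
augment #6: 4→1→0→7→3 bottleneck 1, total now 77
augment #7: 4→5→0→7→3 bottleneck 1, total now 78

Maximum flow value: 78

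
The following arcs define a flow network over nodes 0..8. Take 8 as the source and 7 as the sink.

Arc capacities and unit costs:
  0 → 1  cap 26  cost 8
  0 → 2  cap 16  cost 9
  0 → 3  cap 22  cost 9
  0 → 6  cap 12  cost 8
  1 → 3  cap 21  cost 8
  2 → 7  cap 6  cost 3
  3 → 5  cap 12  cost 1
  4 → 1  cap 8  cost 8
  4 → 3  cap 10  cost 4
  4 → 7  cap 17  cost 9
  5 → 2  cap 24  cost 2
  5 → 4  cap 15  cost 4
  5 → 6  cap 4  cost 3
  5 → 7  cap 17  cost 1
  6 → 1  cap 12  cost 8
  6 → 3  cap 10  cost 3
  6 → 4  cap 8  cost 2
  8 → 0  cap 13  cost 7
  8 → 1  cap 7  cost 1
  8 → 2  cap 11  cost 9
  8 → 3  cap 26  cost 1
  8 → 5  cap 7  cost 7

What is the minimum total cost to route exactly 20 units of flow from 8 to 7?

Minimum cost for 20 units: 112

shortest-cost path #1: 8→3→5→7 push 12 @ unit cost 3 (adds 36)
shortest-cost path #2: 8→5→7 push 5 @ unit cost 8 (adds 40)
shortest-cost path #3: 8→2→7 push 3 @ unit cost 12 (adds 36)
total cost = 112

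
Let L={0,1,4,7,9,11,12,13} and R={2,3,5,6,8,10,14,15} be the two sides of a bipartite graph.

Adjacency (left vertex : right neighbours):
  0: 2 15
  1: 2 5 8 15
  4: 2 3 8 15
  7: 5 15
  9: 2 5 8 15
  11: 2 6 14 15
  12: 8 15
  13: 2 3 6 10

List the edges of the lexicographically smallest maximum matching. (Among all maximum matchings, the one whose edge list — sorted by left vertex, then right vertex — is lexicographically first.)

|M| = 7 (so the lex-smallest maximum matching has 7 edges)
process left vertices in ascending order; for each, take the smallest-labelled available neighbour that still permits 7 edges overall, or leave it unmatched if none does
lex-smallest matching: {0-2, 1-5, 4-3, 7-15, 9-8, 11-6, 13-10}

Lex-smallest maximum matching: {(0,2), (1,5), (4,3), (7,15), (9,8), (11,6), (13,10)}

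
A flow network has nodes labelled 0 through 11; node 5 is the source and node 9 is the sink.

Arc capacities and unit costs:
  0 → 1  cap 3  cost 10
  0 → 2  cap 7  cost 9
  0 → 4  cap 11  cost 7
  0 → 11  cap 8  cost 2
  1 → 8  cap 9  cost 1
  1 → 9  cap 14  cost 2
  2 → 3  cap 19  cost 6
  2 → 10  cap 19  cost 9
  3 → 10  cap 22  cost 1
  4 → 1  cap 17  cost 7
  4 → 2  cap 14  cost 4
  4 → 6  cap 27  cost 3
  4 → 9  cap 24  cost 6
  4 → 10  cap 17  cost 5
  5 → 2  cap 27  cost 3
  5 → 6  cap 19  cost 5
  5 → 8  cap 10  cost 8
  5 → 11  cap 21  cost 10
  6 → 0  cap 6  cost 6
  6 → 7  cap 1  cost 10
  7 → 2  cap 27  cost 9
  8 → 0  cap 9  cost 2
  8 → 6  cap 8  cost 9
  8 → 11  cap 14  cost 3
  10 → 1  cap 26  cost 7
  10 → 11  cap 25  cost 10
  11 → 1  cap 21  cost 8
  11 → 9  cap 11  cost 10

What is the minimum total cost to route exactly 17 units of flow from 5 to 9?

shortest-cost path #1: 5→2→3→10→1→9 push 14 @ unit cost 19 (adds 266)
shortest-cost path #2: 5→11→9 push 3 @ unit cost 20 (adds 60)
total cost = 326

Minimum cost for 17 units: 326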